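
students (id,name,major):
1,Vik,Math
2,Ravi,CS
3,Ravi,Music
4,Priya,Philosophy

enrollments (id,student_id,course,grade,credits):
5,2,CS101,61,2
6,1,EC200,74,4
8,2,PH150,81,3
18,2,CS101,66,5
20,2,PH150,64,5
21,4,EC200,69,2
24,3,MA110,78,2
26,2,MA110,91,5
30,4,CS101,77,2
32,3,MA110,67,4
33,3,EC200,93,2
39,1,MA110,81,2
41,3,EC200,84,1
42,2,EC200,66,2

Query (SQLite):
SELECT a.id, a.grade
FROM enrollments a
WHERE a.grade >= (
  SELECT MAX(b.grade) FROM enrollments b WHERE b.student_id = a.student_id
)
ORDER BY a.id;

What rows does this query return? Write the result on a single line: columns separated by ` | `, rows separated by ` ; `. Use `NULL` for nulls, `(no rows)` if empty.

26 | 91 ; 30 | 77 ; 33 | 93 ; 39 | 81

For each enrollments row a, compute MAX(grade) over rows sharing a.student_id.
Keep row a if a.grade >= that per-group MAX.
  student_id=1: MAX(grade) = 81
  student_id=2: MAX(grade) = 91
  student_id=3: MAX(grade) = 93
  student_id=4: MAX(grade) = 77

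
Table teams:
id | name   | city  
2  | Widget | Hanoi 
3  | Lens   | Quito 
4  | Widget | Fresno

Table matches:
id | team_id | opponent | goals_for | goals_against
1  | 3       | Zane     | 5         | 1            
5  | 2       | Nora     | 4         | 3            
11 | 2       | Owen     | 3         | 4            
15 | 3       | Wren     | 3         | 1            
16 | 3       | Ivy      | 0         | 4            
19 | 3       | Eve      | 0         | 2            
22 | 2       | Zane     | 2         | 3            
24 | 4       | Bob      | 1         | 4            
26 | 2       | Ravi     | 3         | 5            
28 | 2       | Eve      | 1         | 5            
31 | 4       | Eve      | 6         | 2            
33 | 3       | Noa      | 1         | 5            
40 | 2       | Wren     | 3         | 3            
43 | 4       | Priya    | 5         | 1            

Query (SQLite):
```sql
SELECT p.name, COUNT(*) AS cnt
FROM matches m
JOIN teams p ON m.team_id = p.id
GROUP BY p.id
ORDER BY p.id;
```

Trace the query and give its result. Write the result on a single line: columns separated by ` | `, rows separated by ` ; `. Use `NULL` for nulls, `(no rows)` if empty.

Widget | 6 ; Lens | 5 ; Widget | 3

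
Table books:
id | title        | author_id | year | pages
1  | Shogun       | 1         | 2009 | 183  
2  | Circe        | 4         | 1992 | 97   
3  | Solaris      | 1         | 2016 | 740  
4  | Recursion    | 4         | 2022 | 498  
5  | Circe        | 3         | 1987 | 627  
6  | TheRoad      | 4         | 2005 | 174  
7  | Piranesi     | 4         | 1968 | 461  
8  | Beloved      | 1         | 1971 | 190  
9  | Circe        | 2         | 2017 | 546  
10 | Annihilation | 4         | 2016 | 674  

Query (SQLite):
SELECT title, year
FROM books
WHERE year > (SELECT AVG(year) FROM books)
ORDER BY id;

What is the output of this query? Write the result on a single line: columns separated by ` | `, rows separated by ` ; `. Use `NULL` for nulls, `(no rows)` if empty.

Scalar subquery: AVG(year) over all books rows = 2000.3.
Keep rows where year > that value.

Shogun | 2009 ; Solaris | 2016 ; Recursion | 2022 ; TheRoad | 2005 ; Circe | 2017 ; Annihilation | 2016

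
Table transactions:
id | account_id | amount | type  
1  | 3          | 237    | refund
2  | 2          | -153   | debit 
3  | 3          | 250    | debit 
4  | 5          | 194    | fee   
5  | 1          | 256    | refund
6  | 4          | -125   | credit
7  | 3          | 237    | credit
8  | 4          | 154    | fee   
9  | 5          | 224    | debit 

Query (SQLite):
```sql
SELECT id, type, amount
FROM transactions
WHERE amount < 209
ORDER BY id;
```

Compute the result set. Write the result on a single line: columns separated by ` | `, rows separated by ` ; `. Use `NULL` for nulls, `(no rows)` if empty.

amount < 209: ids {2, 4, 6, 8}

2 | debit | -153 ; 4 | fee | 194 ; 6 | credit | -125 ; 8 | fee | 154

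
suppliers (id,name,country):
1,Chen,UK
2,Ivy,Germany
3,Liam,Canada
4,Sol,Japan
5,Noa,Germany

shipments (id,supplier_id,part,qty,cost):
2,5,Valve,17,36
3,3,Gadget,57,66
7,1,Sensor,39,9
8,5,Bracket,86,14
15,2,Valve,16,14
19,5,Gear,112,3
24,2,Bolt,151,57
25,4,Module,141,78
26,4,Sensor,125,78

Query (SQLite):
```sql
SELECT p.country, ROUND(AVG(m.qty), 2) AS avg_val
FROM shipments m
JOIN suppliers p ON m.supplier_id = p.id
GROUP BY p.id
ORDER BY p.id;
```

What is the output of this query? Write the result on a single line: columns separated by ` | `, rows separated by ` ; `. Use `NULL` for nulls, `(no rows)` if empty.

Join each shipments row to its suppliers via supplier_id.
Group joined rows by suppliers.id; compute ROUND(AVG(m.qty), 2) per group.
  1: ids {7} → ROUND(AVG(m.qty), 2)=39
  2: ids {15, 24} → ROUND(AVG(m.qty), 2)=83.5
  3: ids {3} → ROUND(AVG(m.qty), 2)=57
  4: ids {25, 26} → ROUND(AVG(m.qty), 2)=133
  5: ids {2, 8, 19} → ROUND(AVG(m.qty), 2)=71.67

UK | 39 ; Germany | 83.5 ; Canada | 57 ; Japan | 133 ; Germany | 71.67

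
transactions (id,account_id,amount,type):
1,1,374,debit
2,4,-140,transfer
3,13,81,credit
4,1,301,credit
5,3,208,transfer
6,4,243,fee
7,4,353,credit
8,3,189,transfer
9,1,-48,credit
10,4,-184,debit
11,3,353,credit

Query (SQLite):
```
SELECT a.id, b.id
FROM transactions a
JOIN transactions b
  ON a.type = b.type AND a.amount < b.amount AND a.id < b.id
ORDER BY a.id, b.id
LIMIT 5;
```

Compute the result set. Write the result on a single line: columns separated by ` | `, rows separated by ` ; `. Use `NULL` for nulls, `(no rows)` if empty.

Pairs (a,b) with same type, a.amount < b.amount, a.id < b.id.
type groups: credit:{3,4,7,9,11} debit:{1,10} fee:{6} transfer:{2,5,8}
Ordered by (a.id, b.id); first 5.

2 | 5 ; 2 | 8 ; 3 | 4 ; 3 | 7 ; 3 | 11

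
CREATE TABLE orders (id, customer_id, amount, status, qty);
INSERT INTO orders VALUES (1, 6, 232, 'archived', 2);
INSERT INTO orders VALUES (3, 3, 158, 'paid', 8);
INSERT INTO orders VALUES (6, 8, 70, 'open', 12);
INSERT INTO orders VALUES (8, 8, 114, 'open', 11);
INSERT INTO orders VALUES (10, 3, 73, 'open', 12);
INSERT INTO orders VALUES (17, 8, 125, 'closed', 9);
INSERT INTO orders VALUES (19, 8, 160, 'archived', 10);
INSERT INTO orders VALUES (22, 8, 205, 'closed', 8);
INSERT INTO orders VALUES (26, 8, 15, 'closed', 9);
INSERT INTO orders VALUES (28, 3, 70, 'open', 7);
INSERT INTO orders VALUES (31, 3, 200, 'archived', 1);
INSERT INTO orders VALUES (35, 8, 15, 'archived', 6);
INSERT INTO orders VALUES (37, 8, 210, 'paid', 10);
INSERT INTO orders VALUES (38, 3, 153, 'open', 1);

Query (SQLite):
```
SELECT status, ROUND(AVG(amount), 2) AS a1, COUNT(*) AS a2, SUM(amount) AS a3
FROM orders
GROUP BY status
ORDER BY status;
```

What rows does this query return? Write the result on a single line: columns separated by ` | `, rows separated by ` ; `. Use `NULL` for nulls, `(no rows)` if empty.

Group orders by status.
Per group compute: ROUND(AVG(amount), 2), COUNT(*), SUM(amount).
  archived: ids {1, 19, 31, 35} → ROUND(AVG(amount), 2)=151.75, COUNT(*)=4, SUM(amount)=607
  closed: ids {17, 22, 26} → ROUND(AVG(amount), 2)=115, COUNT(*)=3, SUM(amount)=345
  open: ids {6, 8, 10, 28, 38} → ROUND(AVG(amount), 2)=96, COUNT(*)=5, SUM(amount)=480
  paid: ids {3, 37} → ROUND(AVG(amount), 2)=184, COUNT(*)=2, SUM(amount)=368

archived | 151.75 | 4 | 607 ; closed | 115 | 3 | 345 ; open | 96 | 5 | 480 ; paid | 184 | 2 | 368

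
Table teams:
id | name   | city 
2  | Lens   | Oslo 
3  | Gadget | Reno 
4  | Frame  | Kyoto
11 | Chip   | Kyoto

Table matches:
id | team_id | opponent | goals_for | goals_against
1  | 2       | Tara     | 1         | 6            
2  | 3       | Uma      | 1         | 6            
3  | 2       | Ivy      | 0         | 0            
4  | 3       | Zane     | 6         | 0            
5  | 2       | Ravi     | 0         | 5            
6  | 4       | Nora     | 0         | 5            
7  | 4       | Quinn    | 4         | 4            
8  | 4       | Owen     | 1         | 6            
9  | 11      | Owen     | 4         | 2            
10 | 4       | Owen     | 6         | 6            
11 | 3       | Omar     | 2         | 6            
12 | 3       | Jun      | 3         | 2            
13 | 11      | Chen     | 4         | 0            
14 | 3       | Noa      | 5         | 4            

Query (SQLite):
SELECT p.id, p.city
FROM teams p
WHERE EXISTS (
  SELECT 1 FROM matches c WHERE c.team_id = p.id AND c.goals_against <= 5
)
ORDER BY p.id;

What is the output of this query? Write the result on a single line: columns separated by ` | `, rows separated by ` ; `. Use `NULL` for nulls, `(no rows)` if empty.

2 | Oslo ; 3 | Reno ; 4 | Kyoto ; 11 | Kyoto

For each teams row, check whether any matches with matching team_id has goals_against <= 5.
Keep rows where that is true.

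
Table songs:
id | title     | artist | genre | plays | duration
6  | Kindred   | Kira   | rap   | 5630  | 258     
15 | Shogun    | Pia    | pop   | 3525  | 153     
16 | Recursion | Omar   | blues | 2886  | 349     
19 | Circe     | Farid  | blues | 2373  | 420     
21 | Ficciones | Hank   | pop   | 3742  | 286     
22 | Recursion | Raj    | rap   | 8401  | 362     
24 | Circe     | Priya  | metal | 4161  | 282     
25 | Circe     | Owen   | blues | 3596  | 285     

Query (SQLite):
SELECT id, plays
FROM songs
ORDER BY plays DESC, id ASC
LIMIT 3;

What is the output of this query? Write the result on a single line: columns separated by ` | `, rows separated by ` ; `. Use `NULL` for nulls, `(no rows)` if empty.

Sort by plays desc, tiebreak id asc: (8401, id=22), (5630, id=6), (4161, id=24), (3742, id=21), (3596, id=25), (3525, id=15) …. Take first 3.

22 | 8401 ; 6 | 5630 ; 24 | 4161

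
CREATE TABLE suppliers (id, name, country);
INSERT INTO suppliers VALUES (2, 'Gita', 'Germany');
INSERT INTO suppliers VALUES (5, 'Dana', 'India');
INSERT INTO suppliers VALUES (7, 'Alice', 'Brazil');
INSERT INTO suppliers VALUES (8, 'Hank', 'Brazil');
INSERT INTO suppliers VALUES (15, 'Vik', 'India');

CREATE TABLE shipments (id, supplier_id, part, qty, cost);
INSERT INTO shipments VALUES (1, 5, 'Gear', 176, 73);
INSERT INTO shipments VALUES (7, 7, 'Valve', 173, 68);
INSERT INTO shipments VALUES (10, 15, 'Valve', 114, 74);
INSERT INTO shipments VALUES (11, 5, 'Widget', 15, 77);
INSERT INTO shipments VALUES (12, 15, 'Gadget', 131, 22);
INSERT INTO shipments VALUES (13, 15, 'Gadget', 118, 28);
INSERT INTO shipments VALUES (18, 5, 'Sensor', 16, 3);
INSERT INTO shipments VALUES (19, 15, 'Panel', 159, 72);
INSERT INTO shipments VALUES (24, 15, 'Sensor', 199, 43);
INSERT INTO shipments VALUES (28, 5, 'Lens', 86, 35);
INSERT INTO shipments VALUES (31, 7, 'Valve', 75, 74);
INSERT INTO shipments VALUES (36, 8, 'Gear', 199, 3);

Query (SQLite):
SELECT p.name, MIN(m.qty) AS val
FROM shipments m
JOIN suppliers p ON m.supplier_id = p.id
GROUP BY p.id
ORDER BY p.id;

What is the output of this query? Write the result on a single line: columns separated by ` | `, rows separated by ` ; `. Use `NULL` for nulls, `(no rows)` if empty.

Join each shipments row to its suppliers via supplier_id.
Group joined rows by suppliers.id; compute MIN(m.qty) per group.
  5: ids {1, 11, 18, 28} → MIN(m.qty)=15
  7: ids {7, 31} → MIN(m.qty)=75
  8: ids {36} → MIN(m.qty)=199
  15: ids {10, 12, 13, 19, 24} → MIN(m.qty)=114

Dana | 15 ; Alice | 75 ; Hank | 199 ; Vik | 114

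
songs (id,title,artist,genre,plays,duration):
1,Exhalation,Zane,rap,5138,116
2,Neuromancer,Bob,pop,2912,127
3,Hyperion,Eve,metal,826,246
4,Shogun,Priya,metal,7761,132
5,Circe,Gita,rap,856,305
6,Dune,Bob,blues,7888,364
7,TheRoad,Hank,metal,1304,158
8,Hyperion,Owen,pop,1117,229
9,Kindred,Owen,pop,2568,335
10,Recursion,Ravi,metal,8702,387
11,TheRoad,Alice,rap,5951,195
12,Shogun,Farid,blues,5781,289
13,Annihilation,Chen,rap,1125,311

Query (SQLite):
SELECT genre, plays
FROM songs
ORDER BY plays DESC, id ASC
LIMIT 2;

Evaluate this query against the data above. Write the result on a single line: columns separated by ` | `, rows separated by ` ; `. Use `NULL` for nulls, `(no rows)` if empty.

Sort by plays desc, tiebreak id asc: (8702, id=10), (7888, id=6), (7761, id=4), (5951, id=11), (5781, id=12) …. Take first 2.

metal | 8702 ; blues | 7888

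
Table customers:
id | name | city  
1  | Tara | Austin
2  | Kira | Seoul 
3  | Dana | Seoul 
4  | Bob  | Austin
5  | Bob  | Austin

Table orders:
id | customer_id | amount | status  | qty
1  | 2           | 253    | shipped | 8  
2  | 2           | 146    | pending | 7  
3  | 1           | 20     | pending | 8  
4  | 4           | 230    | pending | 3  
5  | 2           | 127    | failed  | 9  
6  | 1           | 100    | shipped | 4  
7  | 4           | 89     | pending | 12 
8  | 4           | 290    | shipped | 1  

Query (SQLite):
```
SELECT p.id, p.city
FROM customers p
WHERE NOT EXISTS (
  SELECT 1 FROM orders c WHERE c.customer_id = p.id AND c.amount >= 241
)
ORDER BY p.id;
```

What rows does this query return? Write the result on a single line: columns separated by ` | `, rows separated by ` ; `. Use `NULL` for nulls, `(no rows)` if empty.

For each customers row, check whether any orders with matching customer_id has amount >= 241.
Keep rows where that is false.

1 | Austin ; 3 | Seoul ; 5 | Austin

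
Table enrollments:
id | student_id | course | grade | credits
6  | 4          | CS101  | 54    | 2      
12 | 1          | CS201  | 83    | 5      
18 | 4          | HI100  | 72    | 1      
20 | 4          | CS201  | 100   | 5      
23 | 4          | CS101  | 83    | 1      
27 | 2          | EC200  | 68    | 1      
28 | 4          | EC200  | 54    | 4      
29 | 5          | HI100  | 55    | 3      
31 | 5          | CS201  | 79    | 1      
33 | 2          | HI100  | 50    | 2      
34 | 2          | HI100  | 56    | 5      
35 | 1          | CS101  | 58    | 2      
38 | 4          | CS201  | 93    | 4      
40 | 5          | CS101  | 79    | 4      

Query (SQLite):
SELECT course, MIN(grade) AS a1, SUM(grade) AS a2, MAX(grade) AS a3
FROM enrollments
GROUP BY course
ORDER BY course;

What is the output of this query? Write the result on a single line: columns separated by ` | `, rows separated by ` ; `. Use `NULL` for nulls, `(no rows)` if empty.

CS101 | 54 | 274 | 83 ; CS201 | 79 | 355 | 100 ; EC200 | 54 | 122 | 68 ; HI100 | 50 | 233 | 72

Group enrollments by course.
Per group compute: MIN(grade), SUM(grade), MAX(grade).
  CS101: ids {6, 23, 35, 40} → MIN(grade)=54, SUM(grade)=274, MAX(grade)=83
  CS201: ids {12, 20, 31, 38} → MIN(grade)=79, SUM(grade)=355, MAX(grade)=100
  EC200: ids {27, 28} → MIN(grade)=54, SUM(grade)=122, MAX(grade)=68
  HI100: ids {18, 29, 33, 34} → MIN(grade)=50, SUM(grade)=233, MAX(grade)=72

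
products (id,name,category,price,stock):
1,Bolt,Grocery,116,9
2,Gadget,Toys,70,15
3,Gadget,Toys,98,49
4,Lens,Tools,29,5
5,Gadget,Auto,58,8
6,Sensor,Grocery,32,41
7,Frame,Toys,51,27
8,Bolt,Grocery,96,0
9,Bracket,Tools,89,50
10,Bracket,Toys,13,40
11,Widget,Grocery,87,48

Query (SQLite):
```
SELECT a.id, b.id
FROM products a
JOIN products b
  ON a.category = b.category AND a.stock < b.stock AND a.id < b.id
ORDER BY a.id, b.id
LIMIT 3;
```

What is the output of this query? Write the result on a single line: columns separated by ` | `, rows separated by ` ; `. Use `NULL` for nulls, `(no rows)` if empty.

Pairs (a,b) with same category, a.stock < b.stock, a.id < b.id.
category groups: Auto:{5} Grocery:{1,6,8,11} Tools:{4,9} Toys:{2,3,7,10}
Ordered by (a.id, b.id); first 3.

1 | 6 ; 1 | 11 ; 2 | 3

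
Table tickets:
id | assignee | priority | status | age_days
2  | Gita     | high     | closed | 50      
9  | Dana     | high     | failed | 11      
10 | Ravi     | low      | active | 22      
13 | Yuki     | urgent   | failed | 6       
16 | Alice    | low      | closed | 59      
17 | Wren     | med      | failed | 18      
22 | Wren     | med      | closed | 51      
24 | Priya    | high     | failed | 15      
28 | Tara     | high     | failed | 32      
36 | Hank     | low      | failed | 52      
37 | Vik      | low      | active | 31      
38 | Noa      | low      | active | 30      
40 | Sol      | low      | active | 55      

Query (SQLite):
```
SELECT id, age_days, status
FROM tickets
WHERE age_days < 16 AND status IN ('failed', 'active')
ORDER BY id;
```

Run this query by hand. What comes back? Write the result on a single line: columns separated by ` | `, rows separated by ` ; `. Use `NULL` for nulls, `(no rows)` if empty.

9 | 11 | failed ; 13 | 6 | failed ; 24 | 15 | failed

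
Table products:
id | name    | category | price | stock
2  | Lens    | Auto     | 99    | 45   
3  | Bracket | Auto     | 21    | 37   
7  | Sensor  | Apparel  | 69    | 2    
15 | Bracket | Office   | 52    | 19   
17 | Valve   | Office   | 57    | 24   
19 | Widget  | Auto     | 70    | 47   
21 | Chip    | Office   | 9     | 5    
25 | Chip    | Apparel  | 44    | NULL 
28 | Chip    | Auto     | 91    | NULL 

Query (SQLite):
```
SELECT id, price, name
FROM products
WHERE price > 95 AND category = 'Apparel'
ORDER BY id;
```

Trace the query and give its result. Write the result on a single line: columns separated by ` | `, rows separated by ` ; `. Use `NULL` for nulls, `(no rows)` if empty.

(no rows)

price > 95: ids {2}
category = 'Apparel': ids {7, 25}
Combine with AND.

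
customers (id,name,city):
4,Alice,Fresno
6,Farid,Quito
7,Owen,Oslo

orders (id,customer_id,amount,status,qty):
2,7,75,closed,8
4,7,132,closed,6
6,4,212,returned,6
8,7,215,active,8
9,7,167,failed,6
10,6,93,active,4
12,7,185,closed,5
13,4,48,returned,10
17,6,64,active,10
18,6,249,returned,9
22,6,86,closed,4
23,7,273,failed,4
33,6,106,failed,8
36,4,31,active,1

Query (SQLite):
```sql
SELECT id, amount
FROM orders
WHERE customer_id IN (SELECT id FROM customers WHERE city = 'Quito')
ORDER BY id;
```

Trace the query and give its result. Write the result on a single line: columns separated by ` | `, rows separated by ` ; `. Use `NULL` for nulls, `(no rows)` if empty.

Inner query: customers.id where city = 'Quito'.
Outer: keep orders rows whose customer_id is in that set.
Inner query → {6}

10 | 93 ; 17 | 64 ; 18 | 249 ; 22 | 86 ; 33 | 106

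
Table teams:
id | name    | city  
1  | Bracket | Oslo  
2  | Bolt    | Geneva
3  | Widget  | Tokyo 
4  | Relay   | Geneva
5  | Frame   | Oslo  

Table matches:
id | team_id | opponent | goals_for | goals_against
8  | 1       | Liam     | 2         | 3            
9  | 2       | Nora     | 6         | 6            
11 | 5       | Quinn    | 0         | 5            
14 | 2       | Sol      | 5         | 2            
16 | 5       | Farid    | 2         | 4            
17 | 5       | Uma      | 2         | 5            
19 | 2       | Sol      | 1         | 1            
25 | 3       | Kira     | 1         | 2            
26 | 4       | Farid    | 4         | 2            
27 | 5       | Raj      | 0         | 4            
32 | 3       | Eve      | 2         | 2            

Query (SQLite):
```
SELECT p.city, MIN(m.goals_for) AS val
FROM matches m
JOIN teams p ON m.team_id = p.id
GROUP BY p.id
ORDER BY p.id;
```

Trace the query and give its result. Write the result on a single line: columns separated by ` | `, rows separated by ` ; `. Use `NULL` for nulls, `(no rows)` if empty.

Oslo | 2 ; Geneva | 1 ; Tokyo | 1 ; Geneva | 4 ; Oslo | 0

Join each matches row to its teams via team_id.
Group joined rows by teams.id; compute MIN(m.goals_for) per group.
  1: ids {8} → MIN(m.goals_for)=2
  2: ids {9, 14, 19} → MIN(m.goals_for)=1
  3: ids {25, 32} → MIN(m.goals_for)=1
  4: ids {26} → MIN(m.goals_for)=4
  5: ids {11, 16, 17, 27} → MIN(m.goals_for)=0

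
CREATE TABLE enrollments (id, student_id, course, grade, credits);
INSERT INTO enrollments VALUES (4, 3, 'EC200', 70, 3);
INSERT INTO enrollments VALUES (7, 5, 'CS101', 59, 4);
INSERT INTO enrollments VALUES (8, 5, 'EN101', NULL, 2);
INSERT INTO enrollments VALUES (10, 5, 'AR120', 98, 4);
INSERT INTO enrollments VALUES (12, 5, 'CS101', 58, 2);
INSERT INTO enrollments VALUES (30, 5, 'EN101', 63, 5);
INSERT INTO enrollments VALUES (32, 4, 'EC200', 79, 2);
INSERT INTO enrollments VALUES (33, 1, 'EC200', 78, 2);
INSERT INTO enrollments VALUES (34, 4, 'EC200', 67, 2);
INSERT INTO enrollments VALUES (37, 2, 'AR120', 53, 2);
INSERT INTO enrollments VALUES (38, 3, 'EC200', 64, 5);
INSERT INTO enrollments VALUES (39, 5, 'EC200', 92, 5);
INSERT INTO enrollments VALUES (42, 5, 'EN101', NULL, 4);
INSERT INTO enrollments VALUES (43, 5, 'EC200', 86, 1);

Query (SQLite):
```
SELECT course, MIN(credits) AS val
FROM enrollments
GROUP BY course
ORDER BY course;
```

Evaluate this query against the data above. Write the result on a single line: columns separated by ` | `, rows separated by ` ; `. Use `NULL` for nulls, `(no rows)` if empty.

AR120 | 2 ; CS101 | 2 ; EC200 | 1 ; EN101 | 2

Partition enrollments by course; compute MIN(credits) within each group.
  AR120: ids {10, 37} → MIN(credits)=2
  CS101: ids {7, 12} → MIN(credits)=2
  EC200: ids {4, 32, 33, 34, 38, 39, 43} → MIN(credits)=1
  EN101: ids {8, 30, 42} → MIN(credits)=2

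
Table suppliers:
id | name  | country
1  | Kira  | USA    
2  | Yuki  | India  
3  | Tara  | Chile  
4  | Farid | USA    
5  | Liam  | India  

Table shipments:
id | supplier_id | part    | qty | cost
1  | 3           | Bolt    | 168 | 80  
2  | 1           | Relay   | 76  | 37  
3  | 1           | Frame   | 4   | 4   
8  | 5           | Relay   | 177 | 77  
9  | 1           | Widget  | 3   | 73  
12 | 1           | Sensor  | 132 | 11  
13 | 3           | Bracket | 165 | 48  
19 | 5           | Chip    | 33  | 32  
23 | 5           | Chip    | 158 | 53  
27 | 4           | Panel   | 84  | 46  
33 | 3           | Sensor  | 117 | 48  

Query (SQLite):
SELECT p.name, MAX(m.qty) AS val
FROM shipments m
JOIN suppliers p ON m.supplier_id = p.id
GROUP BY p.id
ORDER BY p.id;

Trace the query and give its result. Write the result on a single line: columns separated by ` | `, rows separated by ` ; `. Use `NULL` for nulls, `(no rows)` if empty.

Join each shipments row to its suppliers via supplier_id.
Group joined rows by suppliers.id; compute MAX(m.qty) per group.
  1: ids {2, 3, 9, 12} → MAX(m.qty)=132
  3: ids {1, 13, 33} → MAX(m.qty)=168
  4: ids {27} → MAX(m.qty)=84
  5: ids {8, 19, 23} → MAX(m.qty)=177

Kira | 132 ; Tara | 168 ; Farid | 84 ; Liam | 177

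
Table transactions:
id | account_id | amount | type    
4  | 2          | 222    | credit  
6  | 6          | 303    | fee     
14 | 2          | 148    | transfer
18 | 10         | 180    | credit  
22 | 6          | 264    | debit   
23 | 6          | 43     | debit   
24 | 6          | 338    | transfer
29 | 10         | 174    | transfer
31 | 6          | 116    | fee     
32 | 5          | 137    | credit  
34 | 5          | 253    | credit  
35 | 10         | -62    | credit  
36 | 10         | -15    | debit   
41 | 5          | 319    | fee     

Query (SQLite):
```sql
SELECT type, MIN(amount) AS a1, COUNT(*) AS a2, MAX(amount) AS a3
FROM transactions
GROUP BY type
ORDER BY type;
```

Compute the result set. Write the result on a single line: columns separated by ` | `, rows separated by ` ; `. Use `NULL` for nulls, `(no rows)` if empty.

credit | -62 | 5 | 253 ; debit | -15 | 3 | 264 ; fee | 116 | 3 | 319 ; transfer | 148 | 3 | 338

Group transactions by type.
Per group compute: MIN(amount), COUNT(*), MAX(amount).
  credit: ids {4, 18, 32, 34, 35} → MIN(amount)=-62, COUNT(*)=5, MAX(amount)=253
  debit: ids {22, 23, 36} → MIN(amount)=-15, COUNT(*)=3, MAX(amount)=264
  fee: ids {6, 31, 41} → MIN(amount)=116, COUNT(*)=3, MAX(amount)=319
  transfer: ids {14, 24, 29} → MIN(amount)=148, COUNT(*)=3, MAX(amount)=338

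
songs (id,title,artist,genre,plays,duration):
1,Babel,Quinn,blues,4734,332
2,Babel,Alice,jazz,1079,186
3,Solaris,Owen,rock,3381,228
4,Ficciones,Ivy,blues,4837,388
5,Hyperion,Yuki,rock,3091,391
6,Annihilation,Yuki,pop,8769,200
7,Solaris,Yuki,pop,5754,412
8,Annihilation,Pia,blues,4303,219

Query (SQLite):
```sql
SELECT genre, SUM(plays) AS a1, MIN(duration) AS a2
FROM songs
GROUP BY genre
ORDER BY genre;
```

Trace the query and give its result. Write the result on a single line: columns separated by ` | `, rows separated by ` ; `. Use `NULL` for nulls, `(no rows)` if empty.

blues | 13874 | 219 ; jazz | 1079 | 186 ; pop | 14523 | 200 ; rock | 6472 | 228

Group songs by genre.
Per group compute: SUM(plays), MIN(duration).
  blues: ids {1, 4, 8} → SUM(plays)=13874, MIN(duration)=219
  jazz: ids {2} → SUM(plays)=1079, MIN(duration)=186
  pop: ids {6, 7} → SUM(plays)=14523, MIN(duration)=200
  rock: ids {3, 5} → SUM(plays)=6472, MIN(duration)=228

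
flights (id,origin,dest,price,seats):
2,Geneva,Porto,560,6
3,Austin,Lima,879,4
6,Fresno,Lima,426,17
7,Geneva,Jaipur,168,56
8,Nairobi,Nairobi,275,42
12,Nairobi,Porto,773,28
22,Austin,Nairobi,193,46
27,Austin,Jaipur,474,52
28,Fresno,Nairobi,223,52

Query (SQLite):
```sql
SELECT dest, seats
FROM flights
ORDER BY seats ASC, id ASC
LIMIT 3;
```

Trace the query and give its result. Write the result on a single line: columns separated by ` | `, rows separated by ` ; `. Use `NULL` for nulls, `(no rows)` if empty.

Lima | 4 ; Porto | 6 ; Lima | 17

Sort by seats asc, tiebreak id asc: (4, id=3), (6, id=2), (17, id=6), (28, id=12), (42, id=8), (46, id=22) …. Take first 3.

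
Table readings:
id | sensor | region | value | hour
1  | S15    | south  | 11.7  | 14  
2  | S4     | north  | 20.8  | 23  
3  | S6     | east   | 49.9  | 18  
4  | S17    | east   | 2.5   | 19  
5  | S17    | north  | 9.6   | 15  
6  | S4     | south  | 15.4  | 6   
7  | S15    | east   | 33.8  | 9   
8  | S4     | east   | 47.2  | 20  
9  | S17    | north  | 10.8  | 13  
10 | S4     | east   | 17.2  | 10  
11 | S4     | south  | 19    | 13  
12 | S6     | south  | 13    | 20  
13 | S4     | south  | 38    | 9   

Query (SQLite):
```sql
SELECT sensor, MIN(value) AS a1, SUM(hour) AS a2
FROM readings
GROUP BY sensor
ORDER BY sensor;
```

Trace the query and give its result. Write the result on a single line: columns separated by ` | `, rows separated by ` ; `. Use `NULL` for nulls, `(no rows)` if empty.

S15 | 11.7 | 23 ; S17 | 2.5 | 47 ; S4 | 15.4 | 81 ; S6 | 13 | 38

Group readings by sensor.
Per group compute: MIN(value), SUM(hour).
  S15: ids {1, 7} → MIN(value)=11.7, SUM(hour)=23
  S17: ids {4, 5, 9} → MIN(value)=2.5, SUM(hour)=47
  S4: ids {2, 6, 8, 10, 11, 13} → MIN(value)=15.4, SUM(hour)=81
  S6: ids {3, 12} → MIN(value)=13, SUM(hour)=38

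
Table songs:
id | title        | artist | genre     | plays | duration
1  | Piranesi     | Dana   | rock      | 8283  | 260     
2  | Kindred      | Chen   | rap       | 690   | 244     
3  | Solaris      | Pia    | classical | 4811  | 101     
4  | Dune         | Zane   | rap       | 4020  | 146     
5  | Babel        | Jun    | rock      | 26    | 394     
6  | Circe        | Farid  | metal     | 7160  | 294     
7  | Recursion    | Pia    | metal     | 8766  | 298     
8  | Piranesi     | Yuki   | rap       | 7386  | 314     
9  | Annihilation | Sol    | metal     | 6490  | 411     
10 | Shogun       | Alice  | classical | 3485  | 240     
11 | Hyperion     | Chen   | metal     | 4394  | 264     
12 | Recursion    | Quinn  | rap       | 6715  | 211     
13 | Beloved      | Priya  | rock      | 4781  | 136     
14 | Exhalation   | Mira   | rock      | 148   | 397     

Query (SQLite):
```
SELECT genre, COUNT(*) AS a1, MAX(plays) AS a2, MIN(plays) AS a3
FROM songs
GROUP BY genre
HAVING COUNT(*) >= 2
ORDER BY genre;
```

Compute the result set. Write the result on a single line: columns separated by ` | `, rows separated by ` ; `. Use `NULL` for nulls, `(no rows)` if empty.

Group songs by genre.
Per group compute: COUNT(*), MAX(plays), MIN(plays).
HAVING: drop groups with fewer than 2 rows.
  classical: ids {3, 10} → COUNT(*)=2, MAX(plays)=4811, MIN(plays)=3485
  metal: ids {6, 7, 9, 11} → COUNT(*)=4, MAX(plays)=8766, MIN(plays)=4394
  rap: ids {2, 4, 8, 12} → COUNT(*)=4, MAX(plays)=7386, MIN(plays)=690
  rock: ids {1, 5, 13, 14} → COUNT(*)=4, MAX(plays)=8283, MIN(plays)=26

classical | 2 | 4811 | 3485 ; metal | 4 | 8766 | 4394 ; rap | 4 | 7386 | 690 ; rock | 4 | 8283 | 26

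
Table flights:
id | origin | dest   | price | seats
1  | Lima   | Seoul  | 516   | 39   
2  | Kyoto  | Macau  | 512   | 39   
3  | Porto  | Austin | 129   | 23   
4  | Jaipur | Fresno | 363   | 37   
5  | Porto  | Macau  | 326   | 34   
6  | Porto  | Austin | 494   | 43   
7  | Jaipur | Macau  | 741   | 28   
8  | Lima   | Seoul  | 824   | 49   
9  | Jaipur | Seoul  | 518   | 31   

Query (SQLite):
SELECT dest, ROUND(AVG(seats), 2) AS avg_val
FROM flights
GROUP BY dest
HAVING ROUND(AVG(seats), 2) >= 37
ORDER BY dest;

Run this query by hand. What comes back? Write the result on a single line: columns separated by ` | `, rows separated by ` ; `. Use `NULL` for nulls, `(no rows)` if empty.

Partition flights by dest; compute ROUND(AVG(seats), 2) within each group.
HAVING: keep groups where ROUND(AVG(seats), 2) >= 37.
  Austin: ids {3, 6} → ROUND(AVG(seats), 2)=33
  Fresno: ids {4} → ROUND(AVG(seats), 2)=37
  Macau: ids {2, 5, 7} → ROUND(AVG(seats), 2)=33.67
  Seoul: ids {1, 8, 9} → ROUND(AVG(seats), 2)=39.67

Fresno | 37 ; Seoul | 39.67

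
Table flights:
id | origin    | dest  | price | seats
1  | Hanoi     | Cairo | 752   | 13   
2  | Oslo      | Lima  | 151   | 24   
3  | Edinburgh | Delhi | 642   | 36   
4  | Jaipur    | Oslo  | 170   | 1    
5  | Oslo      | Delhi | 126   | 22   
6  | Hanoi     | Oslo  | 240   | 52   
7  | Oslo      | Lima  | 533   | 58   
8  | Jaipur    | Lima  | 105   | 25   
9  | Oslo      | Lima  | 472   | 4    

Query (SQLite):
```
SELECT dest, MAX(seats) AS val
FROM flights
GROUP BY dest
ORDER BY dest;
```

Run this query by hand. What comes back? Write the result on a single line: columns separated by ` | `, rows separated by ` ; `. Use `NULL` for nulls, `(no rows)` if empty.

Cairo | 13 ; Delhi | 36 ; Lima | 58 ; Oslo | 52

Partition flights by dest; compute MAX(seats) within each group.
  Cairo: ids {1} → MAX(seats)=13
  Delhi: ids {3, 5} → MAX(seats)=36
  Lima: ids {2, 7, 8, 9} → MAX(seats)=58
  Oslo: ids {4, 6} → MAX(seats)=52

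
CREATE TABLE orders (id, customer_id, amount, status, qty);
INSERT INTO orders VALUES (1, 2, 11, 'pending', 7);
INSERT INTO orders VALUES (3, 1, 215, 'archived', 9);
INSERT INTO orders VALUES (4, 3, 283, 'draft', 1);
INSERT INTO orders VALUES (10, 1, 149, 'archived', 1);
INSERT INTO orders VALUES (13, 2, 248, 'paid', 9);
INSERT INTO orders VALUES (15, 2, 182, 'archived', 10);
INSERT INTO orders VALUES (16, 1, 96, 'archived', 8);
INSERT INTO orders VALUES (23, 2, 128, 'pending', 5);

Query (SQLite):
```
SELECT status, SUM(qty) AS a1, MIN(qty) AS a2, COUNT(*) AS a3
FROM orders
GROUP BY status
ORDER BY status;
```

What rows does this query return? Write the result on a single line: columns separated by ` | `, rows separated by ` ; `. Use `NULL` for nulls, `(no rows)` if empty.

Group orders by status.
Per group compute: SUM(qty), MIN(qty), COUNT(*).
  archived: ids {3, 10, 15, 16} → SUM(qty)=28, MIN(qty)=1, COUNT(*)=4
  draft: ids {4} → SUM(qty)=1, MIN(qty)=1, COUNT(*)=1
  paid: ids {13} → SUM(qty)=9, MIN(qty)=9, COUNT(*)=1
  pending: ids {1, 23} → SUM(qty)=12, MIN(qty)=5, COUNT(*)=2

archived | 28 | 1 | 4 ; draft | 1 | 1 | 1 ; paid | 9 | 9 | 1 ; pending | 12 | 5 | 2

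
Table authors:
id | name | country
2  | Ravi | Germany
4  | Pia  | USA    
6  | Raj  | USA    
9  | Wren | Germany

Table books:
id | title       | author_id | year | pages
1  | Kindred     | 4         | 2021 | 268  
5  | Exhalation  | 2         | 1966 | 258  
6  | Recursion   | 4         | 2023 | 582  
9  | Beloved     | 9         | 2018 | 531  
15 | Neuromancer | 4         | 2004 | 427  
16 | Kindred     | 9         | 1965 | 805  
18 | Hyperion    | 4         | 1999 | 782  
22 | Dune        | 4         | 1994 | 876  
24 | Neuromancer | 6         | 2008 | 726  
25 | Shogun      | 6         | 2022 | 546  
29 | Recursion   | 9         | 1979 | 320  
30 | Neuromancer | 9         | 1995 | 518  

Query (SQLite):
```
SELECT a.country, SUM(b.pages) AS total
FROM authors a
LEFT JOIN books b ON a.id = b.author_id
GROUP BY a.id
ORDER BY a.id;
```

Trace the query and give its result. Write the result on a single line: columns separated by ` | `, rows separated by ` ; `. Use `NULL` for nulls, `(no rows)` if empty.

LEFT JOIN keeps every authors row; unmatched ones get NULL for books columns.
Group by authors.id and compute SUM(b.pages). SUM over an all-NULL group is NULL.
  2: ids {5} → SUM(b.pages)=258
  4: ids {1, 6, 15, 18, 22} → SUM(b.pages)=2935
  6: ids {24, 25} → SUM(b.pages)=1272
  9: ids {9, 16, 29, 30} → SUM(b.pages)=2174

Germany | 258 ; USA | 2935 ; USA | 1272 ; Germany | 2174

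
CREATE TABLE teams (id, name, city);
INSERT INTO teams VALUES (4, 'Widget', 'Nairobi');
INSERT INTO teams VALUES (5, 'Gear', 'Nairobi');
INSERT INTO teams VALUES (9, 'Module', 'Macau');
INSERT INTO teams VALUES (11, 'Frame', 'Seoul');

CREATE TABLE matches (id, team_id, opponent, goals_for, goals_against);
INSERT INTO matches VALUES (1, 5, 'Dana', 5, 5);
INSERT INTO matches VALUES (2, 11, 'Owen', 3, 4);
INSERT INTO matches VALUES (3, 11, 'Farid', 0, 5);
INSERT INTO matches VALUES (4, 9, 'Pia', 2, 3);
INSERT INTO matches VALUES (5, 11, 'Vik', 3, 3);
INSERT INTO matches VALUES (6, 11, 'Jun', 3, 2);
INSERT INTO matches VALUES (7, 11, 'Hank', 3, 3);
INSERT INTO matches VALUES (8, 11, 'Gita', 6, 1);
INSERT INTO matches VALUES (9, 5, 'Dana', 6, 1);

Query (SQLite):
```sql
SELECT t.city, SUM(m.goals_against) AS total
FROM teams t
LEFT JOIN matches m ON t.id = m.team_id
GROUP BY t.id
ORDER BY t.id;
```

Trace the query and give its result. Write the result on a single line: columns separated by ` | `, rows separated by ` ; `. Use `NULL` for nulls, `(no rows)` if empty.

Nairobi | NULL ; Nairobi | 6 ; Macau | 3 ; Seoul | 18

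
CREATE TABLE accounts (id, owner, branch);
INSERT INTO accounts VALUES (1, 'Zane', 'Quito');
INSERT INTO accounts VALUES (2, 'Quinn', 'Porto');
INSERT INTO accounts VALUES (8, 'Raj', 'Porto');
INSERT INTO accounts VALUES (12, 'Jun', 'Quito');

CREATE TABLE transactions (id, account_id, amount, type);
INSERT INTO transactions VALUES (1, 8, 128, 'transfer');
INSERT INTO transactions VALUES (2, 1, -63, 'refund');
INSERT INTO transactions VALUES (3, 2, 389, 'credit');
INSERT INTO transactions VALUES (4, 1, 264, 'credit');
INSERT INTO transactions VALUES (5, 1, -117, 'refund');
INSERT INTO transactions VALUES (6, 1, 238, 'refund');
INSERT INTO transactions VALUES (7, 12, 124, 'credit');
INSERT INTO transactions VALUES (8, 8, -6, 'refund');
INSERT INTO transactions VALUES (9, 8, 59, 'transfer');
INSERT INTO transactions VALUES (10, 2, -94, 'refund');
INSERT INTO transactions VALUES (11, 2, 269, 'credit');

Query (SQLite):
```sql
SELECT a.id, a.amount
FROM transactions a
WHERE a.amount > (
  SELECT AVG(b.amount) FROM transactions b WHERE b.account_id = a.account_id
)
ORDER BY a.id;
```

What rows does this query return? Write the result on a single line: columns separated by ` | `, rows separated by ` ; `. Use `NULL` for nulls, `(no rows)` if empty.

For each transactions row a, compute AVG(amount) over rows sharing a.account_id.
Keep row a if a.amount > that per-group AVG.
  account_id=1: AVG(amount) = 80.5
  account_id=2: AVG(amount) = 188.0
  account_id=8: AVG(amount) = 60.333333
  account_id=12: AVG(amount) = 124.0

1 | 128 ; 3 | 389 ; 4 | 264 ; 6 | 238 ; 11 | 269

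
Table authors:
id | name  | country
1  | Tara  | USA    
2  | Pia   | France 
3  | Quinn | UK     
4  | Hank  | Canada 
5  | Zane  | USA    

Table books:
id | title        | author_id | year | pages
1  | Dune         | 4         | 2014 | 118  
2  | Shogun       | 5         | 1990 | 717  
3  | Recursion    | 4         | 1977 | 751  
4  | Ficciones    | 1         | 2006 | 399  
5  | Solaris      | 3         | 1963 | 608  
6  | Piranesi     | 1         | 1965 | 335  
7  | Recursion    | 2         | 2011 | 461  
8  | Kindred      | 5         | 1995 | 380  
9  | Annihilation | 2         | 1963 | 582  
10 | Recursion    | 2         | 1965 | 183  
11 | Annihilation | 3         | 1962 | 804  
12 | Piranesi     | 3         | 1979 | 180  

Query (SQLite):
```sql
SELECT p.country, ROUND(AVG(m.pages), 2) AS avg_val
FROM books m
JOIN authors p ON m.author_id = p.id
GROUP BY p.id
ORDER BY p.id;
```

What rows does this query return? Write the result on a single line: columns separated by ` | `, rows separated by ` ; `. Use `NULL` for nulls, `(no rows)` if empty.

Join each books row to its authors via author_id.
Group joined rows by authors.id; compute ROUND(AVG(m.pages), 2) per group.
  1: ids {4, 6} → ROUND(AVG(m.pages), 2)=367
  2: ids {7, 9, 10} → ROUND(AVG(m.pages), 2)=408.67
  3: ids {5, 11, 12} → ROUND(AVG(m.pages), 2)=530.67
  4: ids {1, 3} → ROUND(AVG(m.pages), 2)=434.5
  5: ids {2, 8} → ROUND(AVG(m.pages), 2)=548.5

USA | 367 ; France | 408.67 ; UK | 530.67 ; Canada | 434.5 ; USA | 548.5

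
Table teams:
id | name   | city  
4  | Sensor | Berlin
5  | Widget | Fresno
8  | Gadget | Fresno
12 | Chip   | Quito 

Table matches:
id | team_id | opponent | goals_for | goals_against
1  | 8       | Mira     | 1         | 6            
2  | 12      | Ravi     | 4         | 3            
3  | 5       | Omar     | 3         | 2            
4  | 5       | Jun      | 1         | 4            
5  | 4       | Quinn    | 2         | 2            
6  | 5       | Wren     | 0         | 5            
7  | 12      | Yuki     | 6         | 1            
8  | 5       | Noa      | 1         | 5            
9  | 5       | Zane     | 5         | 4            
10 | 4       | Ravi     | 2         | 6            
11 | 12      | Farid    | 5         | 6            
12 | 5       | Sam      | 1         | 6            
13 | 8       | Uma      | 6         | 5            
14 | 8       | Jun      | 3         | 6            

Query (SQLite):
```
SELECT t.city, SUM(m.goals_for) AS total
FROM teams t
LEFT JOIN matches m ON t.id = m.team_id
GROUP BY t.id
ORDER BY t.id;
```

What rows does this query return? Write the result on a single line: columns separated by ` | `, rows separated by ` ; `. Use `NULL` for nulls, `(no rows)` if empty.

Berlin | 4 ; Fresno | 11 ; Fresno | 10 ; Quito | 15

LEFT JOIN keeps every teams row; unmatched ones get NULL for matches columns.
Group by teams.id and compute SUM(m.goals_for). SUM over an all-NULL group is NULL.
  4: ids {5, 10} → SUM(m.goals_for)=4
  5: ids {3, 4, 6, 8, 9, 12} → SUM(m.goals_for)=11
  8: ids {1, 13, 14} → SUM(m.goals_for)=10
  12: ids {2, 7, 11} → SUM(m.goals_for)=15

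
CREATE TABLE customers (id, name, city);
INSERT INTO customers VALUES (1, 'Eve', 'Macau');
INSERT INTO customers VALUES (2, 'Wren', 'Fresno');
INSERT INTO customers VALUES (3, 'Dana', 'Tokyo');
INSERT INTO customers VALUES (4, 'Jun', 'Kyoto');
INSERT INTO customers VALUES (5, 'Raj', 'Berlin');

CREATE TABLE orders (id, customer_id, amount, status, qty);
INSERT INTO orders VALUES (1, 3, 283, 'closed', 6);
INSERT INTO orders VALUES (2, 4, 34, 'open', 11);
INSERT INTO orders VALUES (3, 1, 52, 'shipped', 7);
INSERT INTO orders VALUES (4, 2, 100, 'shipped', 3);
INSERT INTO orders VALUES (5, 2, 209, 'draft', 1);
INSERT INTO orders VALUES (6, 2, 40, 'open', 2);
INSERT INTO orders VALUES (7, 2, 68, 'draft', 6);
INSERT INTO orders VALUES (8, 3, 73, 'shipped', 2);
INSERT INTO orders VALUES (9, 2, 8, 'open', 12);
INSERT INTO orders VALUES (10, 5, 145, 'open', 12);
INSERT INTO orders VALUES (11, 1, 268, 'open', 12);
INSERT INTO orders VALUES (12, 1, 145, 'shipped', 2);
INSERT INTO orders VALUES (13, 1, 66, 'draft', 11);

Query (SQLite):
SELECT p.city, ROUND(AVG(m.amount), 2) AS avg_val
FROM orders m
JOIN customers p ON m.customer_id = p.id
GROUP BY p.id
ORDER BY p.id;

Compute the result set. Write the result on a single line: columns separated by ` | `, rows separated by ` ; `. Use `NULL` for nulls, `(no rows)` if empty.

Join each orders row to its customers via customer_id.
Group joined rows by customers.id; compute ROUND(AVG(m.amount), 2) per group.
  1: ids {3, 11, 12, 13} → ROUND(AVG(m.amount), 2)=132.75
  2: ids {4, 5, 6, 7, 9} → ROUND(AVG(m.amount), 2)=85
  3: ids {1, 8} → ROUND(AVG(m.amount), 2)=178
  4: ids {2} → ROUND(AVG(m.amount), 2)=34
  5: ids {10} → ROUND(AVG(m.amount), 2)=145

Macau | 132.75 ; Fresno | 85 ; Tokyo | 178 ; Kyoto | 34 ; Berlin | 145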